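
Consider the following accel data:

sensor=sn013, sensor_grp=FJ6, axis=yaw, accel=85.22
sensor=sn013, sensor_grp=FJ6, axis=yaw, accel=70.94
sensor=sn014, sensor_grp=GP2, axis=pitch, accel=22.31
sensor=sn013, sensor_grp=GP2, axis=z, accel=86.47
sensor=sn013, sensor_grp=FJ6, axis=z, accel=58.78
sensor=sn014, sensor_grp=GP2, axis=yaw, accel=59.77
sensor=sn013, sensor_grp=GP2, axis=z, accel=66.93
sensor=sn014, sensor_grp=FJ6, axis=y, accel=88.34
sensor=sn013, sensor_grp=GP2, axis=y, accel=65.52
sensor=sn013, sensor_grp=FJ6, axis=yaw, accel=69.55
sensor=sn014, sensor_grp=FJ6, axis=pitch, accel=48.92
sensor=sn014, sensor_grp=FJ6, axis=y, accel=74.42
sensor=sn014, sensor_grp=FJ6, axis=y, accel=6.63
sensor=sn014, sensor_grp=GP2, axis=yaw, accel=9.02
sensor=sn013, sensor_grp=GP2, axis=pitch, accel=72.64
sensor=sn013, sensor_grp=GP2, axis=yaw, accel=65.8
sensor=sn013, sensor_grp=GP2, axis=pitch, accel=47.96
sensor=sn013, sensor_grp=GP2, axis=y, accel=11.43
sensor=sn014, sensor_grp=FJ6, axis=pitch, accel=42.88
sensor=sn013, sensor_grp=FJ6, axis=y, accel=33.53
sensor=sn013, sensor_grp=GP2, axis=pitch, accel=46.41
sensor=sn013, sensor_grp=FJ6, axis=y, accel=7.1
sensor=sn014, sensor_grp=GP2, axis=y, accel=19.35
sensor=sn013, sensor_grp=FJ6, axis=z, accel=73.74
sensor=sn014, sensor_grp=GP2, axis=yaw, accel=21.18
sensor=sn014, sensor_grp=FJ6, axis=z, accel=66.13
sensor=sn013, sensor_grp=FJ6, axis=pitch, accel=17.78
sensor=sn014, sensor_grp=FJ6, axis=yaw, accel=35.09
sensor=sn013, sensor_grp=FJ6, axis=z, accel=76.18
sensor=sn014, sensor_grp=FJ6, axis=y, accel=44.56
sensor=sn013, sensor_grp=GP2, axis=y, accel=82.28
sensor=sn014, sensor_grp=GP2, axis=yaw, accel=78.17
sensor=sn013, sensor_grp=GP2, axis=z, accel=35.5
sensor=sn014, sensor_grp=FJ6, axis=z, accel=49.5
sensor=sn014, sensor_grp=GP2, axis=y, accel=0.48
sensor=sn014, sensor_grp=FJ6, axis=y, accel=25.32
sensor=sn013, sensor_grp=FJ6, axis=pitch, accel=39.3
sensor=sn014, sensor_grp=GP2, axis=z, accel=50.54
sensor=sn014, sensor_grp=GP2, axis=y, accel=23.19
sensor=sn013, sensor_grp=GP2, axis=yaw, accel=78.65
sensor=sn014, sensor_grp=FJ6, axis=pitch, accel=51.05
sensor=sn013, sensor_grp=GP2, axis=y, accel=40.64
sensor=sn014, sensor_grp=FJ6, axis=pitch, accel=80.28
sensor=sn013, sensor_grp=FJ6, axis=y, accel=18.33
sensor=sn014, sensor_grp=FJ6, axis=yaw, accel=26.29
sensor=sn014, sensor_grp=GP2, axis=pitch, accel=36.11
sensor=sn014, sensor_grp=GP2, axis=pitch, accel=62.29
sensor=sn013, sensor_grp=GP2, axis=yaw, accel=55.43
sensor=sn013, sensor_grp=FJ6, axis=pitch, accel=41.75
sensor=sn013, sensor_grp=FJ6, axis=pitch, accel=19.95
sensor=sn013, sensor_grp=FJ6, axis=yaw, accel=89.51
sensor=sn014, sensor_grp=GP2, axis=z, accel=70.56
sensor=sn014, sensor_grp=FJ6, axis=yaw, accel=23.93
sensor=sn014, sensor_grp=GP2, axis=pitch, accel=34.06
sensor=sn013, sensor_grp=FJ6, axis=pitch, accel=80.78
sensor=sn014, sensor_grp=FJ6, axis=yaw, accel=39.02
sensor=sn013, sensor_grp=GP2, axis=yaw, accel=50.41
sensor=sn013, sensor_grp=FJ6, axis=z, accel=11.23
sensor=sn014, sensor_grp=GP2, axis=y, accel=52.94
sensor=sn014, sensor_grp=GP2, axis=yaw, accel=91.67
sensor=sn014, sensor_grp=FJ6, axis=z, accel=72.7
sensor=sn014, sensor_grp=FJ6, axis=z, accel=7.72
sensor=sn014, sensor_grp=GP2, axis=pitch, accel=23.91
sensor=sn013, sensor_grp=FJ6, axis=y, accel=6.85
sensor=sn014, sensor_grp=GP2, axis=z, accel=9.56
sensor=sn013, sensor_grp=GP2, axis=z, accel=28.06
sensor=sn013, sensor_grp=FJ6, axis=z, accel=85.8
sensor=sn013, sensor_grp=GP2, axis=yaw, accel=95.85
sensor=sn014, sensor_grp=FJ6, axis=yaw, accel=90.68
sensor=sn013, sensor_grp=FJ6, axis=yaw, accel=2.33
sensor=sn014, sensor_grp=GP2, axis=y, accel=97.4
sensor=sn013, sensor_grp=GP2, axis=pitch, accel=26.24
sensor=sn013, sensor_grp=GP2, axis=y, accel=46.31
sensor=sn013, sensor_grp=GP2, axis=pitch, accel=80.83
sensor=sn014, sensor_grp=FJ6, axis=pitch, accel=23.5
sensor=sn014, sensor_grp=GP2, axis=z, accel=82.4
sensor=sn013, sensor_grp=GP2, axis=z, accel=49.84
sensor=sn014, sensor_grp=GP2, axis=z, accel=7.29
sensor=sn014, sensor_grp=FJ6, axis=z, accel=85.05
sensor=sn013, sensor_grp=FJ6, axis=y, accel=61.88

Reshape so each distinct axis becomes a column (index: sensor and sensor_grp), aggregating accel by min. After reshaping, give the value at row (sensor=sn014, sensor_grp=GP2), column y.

Rows with sensor=sn014, sensor_grp=GP2 and axis=y: accel values are 19.35, 0.48, 23.19, 52.94, 97.4.
min(19.35, 0.48, 23.19, 52.94, 97.4) = 0.48.

0.48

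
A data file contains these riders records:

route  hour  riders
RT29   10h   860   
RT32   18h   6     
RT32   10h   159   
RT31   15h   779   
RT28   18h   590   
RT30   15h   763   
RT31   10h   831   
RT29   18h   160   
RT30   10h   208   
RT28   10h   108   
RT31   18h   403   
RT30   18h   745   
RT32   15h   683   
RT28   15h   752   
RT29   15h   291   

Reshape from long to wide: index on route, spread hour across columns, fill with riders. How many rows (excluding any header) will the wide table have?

5

5 distinct route values → 5 rows.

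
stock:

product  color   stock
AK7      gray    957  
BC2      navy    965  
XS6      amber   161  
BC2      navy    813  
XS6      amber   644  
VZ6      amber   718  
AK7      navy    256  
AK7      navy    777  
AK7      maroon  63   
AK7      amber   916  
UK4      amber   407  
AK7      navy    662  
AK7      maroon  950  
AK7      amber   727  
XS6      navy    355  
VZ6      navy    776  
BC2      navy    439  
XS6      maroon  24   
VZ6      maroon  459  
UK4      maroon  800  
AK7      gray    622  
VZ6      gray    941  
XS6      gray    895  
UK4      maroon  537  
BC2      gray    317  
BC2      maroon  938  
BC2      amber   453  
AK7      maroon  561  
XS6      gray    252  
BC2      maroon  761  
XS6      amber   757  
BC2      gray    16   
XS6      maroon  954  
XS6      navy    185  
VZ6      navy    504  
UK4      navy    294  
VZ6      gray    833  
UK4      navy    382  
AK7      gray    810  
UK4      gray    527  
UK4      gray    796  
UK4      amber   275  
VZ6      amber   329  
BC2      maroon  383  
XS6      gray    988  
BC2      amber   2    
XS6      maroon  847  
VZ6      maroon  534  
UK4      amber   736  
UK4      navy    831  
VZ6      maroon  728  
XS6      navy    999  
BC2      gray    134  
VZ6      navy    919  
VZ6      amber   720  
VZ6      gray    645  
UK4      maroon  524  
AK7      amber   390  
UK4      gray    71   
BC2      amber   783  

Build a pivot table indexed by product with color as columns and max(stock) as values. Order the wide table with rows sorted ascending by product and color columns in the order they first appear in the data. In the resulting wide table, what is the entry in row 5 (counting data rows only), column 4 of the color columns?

With rows sorted ascending by product, row 5 is product=XS6. color columns in first-appearance order: gray, navy, amber, maroon; column 4 is maroon.
Long rows with product=XS6, color=maroon: max(24, 954, 847) = 954.

954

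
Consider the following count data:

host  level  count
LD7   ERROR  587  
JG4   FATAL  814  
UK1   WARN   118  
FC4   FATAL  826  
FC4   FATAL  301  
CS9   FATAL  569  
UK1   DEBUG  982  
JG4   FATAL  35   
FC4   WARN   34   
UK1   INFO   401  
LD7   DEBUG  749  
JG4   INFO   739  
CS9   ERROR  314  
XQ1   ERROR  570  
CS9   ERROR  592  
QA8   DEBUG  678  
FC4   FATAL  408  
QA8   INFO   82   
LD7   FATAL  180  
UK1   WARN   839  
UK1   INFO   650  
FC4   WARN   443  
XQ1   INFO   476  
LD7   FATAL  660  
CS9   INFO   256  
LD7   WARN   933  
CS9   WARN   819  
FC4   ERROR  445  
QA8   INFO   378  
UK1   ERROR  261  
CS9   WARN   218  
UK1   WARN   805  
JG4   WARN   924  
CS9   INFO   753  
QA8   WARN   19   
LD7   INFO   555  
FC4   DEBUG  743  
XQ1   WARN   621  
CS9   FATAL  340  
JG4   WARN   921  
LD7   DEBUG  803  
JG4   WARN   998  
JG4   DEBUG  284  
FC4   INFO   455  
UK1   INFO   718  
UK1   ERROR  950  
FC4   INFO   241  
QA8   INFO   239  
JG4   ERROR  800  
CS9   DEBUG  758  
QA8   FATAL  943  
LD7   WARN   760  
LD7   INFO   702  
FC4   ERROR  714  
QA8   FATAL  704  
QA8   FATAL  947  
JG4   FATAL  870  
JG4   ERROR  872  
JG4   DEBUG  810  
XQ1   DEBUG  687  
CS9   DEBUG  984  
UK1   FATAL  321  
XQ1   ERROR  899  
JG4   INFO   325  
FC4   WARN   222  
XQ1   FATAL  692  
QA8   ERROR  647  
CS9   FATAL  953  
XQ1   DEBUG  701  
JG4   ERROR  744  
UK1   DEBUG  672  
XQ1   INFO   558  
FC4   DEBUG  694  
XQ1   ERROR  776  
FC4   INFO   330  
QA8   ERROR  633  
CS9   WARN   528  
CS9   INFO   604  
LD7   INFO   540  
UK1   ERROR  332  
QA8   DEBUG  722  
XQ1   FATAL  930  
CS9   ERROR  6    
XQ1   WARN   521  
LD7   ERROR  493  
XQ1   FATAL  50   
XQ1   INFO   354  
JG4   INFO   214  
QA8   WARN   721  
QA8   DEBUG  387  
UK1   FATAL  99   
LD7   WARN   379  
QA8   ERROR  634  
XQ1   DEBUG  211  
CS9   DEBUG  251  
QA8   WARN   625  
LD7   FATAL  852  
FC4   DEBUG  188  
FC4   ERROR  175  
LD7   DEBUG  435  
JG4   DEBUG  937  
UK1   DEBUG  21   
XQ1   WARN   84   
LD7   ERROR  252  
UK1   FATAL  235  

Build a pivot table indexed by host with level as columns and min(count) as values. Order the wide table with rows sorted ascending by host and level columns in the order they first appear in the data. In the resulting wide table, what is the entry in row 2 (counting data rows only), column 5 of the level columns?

With rows sorted ascending by host, row 2 is host=FC4. level columns in first-appearance order: ERROR, FATAL, WARN, DEBUG, INFO; column 5 is INFO.
Long rows with host=FC4, level=INFO: min(455, 241, 330) = 241.

241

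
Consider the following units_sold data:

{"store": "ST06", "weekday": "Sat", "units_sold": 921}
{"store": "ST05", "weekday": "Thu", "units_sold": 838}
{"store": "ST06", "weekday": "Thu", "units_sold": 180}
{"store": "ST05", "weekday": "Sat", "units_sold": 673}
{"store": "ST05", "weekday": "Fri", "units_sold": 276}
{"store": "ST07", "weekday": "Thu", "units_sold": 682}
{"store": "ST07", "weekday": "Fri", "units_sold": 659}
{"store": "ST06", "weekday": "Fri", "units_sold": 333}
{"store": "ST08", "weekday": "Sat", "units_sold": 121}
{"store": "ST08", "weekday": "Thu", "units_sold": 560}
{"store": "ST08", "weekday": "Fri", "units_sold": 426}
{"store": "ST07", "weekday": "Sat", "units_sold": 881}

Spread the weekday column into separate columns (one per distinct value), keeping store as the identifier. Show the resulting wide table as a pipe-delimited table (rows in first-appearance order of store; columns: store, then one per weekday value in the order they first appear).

| store | Sat | Thu | Fri |
| ST06 | 921 | 180 | 333 |
| ST05 | 673 | 838 | 276 |
| ST07 | 881 | 682 | 659 |
| ST08 | 121 | 560 | 426 |

Columns: store plus the 3 distinct weekday values (Sat, Thu, Fri).
For example, row ST06 column Sat takes units_sold=921 from the long row (ST06, Sat).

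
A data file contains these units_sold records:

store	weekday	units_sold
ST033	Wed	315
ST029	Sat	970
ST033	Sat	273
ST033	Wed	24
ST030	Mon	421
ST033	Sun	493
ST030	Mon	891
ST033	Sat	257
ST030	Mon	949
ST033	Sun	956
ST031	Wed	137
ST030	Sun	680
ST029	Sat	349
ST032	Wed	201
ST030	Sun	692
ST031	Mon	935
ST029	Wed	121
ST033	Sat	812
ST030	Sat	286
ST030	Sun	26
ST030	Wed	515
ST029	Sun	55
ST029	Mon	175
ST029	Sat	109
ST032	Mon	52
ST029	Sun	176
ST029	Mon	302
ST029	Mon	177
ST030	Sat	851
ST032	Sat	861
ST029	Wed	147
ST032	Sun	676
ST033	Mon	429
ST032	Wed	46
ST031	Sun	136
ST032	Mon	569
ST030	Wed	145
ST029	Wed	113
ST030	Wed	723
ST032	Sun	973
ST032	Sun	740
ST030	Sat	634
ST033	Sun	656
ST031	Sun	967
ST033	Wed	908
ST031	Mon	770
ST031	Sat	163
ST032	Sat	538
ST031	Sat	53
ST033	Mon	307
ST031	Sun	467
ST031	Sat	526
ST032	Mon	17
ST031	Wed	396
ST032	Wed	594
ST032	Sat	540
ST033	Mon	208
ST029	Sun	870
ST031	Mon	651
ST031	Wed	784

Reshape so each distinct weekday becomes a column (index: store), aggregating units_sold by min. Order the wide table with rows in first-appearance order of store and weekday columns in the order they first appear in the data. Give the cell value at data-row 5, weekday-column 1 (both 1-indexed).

46

With rows in first-appearance order of store, row 5 is store=ST032. weekday columns in first-appearance order: Wed, Sat, Mon, Sun; column 1 is Wed.
Long rows with store=ST032, weekday=Wed: min(201, 46, 594) = 46.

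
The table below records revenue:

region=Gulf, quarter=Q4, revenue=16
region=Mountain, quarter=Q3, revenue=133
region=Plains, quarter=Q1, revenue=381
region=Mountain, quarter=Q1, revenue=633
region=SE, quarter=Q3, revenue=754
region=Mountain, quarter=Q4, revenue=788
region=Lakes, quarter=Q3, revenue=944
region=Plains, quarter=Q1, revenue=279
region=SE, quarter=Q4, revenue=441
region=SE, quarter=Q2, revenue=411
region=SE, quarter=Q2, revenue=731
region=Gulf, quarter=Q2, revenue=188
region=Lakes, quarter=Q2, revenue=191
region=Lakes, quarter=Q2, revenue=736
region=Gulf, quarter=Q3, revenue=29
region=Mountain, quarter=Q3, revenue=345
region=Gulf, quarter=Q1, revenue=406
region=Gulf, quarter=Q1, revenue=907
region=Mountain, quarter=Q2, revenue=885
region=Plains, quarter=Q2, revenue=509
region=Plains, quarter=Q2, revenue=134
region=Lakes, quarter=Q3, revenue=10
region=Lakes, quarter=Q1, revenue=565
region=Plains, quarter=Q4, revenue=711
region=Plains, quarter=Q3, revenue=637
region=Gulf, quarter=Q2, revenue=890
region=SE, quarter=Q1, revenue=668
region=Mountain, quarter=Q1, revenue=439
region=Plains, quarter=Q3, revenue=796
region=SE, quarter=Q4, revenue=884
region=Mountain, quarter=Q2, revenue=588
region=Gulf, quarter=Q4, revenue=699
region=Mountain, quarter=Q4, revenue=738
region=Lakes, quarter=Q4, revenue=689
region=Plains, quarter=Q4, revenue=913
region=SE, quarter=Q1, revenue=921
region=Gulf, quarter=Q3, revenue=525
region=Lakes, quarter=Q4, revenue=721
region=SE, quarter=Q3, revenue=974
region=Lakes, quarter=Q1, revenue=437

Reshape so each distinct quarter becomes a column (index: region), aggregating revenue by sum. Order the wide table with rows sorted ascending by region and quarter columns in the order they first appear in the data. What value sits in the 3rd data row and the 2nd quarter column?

With rows sorted ascending by region, row 3 is region=Mountain. quarter columns in first-appearance order: Q4, Q3, Q1, Q2; column 2 is Q3.
Long rows with region=Mountain, quarter=Q3: 133 + 345 = 478.

478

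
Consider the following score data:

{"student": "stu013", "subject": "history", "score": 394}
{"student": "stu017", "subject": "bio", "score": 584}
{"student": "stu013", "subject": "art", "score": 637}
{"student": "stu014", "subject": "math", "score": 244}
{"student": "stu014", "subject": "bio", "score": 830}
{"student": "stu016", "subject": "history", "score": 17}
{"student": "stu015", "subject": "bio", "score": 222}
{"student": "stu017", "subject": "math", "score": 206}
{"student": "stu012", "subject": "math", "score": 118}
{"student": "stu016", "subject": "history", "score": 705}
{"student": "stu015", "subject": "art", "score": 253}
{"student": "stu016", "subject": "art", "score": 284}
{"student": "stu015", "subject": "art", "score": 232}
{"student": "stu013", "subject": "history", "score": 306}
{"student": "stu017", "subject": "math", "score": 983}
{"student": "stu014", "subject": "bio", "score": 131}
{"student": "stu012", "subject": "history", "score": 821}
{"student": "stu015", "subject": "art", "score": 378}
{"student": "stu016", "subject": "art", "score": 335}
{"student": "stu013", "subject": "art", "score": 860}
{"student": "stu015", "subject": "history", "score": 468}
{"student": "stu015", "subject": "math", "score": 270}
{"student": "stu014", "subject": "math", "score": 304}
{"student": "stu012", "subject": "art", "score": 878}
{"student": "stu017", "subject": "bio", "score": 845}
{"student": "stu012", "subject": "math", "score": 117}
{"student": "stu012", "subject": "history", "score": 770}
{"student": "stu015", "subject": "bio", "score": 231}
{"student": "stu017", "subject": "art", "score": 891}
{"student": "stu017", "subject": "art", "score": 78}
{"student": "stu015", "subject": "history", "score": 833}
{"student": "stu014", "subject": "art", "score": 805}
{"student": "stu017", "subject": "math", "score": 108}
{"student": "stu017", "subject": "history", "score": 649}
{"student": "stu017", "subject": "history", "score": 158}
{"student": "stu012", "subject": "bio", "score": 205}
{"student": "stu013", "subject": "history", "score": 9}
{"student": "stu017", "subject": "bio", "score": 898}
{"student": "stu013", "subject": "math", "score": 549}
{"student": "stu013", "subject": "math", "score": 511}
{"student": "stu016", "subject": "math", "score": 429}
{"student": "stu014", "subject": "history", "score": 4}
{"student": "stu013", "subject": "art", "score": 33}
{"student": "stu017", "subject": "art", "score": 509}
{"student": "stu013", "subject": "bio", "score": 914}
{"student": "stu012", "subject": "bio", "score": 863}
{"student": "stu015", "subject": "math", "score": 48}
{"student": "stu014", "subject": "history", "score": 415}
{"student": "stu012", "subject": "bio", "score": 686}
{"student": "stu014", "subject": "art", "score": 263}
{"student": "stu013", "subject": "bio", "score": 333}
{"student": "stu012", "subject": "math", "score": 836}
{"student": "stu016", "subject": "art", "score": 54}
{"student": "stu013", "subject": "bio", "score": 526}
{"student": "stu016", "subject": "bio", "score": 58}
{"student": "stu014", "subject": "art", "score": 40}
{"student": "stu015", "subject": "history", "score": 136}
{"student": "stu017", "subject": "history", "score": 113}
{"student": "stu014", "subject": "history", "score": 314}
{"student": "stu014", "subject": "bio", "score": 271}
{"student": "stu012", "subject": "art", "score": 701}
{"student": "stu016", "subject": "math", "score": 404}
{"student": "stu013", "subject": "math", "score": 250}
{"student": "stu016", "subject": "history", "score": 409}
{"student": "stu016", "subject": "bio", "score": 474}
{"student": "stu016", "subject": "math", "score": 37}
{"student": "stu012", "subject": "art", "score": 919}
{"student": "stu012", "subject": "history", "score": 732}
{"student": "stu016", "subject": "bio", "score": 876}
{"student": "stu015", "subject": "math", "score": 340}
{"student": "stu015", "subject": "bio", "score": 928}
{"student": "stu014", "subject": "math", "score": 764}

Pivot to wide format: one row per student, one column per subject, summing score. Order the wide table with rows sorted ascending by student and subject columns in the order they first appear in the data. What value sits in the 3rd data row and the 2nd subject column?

With rows sorted ascending by student, row 3 is student=stu014. subject columns in first-appearance order: history, bio, art, math; column 2 is bio.
Long rows with student=stu014, subject=bio: 830 + 131 + 271 = 1232.

1232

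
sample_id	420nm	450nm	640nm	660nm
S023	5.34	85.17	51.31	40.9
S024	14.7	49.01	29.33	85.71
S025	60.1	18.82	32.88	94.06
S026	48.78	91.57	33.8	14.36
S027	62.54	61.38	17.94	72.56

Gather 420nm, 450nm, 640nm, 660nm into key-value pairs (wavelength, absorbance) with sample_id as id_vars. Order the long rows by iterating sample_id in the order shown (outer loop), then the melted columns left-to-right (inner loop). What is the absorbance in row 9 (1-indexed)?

20 rows total (5 × 4). Row 9: index ⌊(9-1)/4⌋ = 2 into sample_id → S025; (9-1) mod 4 = 0 into the melted columns → 420nm.
So row 9 is (S025, 420nm, 60.1); absorbance = 60.1.

60.1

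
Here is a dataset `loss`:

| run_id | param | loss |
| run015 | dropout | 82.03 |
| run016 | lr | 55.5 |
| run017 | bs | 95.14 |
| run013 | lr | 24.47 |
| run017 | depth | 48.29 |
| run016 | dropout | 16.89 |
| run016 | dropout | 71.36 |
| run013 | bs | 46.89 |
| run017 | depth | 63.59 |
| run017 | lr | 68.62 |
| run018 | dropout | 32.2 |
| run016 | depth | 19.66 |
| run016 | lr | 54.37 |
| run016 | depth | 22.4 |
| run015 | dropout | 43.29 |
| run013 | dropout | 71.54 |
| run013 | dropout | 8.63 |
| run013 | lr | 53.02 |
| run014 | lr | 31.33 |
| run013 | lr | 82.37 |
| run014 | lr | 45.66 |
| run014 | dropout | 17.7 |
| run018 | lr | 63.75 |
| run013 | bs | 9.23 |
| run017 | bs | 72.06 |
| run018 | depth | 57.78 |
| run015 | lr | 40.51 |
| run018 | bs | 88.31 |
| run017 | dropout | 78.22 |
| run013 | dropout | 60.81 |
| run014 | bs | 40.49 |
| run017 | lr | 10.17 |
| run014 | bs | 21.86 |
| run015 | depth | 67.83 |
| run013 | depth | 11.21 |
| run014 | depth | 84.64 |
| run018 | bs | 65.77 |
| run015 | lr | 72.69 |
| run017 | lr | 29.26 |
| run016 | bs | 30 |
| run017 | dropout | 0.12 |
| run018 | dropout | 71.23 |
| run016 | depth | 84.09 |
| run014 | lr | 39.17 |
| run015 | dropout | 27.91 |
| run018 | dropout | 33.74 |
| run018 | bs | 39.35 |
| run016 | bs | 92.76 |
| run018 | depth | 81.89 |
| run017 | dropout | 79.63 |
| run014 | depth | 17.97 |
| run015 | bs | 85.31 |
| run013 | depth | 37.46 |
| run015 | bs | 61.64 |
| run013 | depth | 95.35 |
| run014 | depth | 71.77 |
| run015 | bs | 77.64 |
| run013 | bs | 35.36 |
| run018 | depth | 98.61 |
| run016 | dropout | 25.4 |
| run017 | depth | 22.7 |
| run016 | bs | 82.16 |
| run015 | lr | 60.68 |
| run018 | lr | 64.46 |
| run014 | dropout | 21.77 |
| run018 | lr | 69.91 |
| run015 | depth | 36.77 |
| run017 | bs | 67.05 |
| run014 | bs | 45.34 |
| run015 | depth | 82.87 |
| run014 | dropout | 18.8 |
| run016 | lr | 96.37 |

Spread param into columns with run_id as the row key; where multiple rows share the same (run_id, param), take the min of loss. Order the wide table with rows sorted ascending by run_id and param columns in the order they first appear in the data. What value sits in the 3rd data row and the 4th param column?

With rows sorted ascending by run_id, row 3 is run_id=run015. param columns in first-appearance order: dropout, lr, bs, depth; column 4 is depth.
Long rows with run_id=run015, param=depth: min(67.83, 36.77, 82.87) = 36.77.

36.77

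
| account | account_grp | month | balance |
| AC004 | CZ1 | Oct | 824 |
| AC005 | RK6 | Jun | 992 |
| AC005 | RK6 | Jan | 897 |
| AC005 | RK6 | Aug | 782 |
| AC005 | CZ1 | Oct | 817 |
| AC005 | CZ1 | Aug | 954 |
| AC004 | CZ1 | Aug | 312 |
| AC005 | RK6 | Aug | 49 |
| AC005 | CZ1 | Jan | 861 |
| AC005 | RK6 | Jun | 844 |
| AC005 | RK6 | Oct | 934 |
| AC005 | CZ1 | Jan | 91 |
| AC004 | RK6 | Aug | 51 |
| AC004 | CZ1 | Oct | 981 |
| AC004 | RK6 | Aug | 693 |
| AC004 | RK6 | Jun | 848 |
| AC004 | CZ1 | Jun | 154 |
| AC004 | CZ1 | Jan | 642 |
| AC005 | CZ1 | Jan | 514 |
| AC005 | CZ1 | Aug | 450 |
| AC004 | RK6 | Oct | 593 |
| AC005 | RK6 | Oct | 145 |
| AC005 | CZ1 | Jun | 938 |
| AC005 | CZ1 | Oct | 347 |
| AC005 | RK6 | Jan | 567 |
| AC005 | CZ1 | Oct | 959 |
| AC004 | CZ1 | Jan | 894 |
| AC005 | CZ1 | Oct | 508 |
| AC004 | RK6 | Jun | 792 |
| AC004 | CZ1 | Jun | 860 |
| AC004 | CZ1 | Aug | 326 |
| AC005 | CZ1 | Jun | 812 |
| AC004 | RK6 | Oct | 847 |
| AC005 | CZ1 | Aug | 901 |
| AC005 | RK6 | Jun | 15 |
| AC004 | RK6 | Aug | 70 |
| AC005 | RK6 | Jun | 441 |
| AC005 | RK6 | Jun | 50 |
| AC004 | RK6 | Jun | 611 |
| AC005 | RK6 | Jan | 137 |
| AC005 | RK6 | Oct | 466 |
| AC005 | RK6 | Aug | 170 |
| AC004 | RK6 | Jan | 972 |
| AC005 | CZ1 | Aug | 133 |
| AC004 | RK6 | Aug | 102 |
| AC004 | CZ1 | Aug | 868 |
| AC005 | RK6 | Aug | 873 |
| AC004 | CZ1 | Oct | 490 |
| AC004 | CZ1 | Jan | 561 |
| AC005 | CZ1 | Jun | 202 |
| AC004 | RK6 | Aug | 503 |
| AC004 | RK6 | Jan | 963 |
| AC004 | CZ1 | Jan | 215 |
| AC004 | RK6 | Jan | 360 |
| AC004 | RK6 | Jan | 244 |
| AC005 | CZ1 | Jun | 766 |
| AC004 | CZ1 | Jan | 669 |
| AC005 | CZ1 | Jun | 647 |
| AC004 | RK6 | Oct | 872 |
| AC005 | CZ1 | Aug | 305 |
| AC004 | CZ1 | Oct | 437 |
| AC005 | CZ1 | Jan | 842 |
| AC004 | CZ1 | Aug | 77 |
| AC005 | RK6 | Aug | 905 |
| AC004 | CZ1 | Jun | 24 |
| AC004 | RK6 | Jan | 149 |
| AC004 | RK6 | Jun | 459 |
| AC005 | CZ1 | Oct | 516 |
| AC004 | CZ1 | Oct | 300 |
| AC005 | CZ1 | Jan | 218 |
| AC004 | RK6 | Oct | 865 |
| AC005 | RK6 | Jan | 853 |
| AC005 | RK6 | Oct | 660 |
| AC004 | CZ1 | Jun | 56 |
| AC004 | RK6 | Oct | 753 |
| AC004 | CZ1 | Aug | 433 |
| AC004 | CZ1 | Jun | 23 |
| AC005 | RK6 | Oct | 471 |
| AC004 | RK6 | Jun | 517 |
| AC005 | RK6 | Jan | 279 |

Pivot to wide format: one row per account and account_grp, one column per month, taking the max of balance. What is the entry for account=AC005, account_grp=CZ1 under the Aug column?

954

Rows with account=AC005, account_grp=CZ1 and month=Aug: balance values are 954, 450, 901, 133, 305.
max(954, 450, 901, 133, 305) = 954.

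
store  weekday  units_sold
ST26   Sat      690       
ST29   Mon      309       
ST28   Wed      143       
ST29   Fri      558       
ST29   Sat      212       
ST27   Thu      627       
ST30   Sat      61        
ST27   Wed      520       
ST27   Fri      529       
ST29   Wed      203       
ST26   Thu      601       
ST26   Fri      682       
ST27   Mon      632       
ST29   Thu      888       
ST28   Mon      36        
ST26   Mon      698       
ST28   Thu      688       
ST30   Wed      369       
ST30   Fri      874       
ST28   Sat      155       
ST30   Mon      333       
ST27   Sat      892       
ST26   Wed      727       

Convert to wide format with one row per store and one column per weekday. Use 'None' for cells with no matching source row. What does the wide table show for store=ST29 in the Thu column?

The long row with store=ST29, weekday=Thu has units_sold=888.

888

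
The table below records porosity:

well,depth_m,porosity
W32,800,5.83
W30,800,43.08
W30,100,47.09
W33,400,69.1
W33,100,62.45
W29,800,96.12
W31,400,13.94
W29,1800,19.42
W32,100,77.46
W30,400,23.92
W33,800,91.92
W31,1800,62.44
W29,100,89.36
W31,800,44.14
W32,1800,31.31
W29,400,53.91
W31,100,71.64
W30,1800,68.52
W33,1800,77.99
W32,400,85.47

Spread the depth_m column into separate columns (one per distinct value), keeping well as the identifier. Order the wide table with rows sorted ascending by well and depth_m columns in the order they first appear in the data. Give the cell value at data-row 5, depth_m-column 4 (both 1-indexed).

77.99

With rows sorted ascending by well, row 5 is well=W33. depth_m columns in first-appearance order: 800, 100, 400, 1800; column 4 is 1800.
Long rows with well=W33, depth_m=1800: porosity = 77.99.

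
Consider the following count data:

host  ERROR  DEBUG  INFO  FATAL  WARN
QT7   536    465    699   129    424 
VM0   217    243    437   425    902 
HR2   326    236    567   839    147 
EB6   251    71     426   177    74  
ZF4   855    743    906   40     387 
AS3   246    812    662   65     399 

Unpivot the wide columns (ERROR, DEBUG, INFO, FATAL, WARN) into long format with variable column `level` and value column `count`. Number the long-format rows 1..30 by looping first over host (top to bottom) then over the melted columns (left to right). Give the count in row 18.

426

30 rows total (6 × 5). Row 18: index ⌊(18-1)/5⌋ = 3 into host → EB6; (18-1) mod 5 = 2 into the melted columns → INFO.
So row 18 is (EB6, INFO, 426); count = 426.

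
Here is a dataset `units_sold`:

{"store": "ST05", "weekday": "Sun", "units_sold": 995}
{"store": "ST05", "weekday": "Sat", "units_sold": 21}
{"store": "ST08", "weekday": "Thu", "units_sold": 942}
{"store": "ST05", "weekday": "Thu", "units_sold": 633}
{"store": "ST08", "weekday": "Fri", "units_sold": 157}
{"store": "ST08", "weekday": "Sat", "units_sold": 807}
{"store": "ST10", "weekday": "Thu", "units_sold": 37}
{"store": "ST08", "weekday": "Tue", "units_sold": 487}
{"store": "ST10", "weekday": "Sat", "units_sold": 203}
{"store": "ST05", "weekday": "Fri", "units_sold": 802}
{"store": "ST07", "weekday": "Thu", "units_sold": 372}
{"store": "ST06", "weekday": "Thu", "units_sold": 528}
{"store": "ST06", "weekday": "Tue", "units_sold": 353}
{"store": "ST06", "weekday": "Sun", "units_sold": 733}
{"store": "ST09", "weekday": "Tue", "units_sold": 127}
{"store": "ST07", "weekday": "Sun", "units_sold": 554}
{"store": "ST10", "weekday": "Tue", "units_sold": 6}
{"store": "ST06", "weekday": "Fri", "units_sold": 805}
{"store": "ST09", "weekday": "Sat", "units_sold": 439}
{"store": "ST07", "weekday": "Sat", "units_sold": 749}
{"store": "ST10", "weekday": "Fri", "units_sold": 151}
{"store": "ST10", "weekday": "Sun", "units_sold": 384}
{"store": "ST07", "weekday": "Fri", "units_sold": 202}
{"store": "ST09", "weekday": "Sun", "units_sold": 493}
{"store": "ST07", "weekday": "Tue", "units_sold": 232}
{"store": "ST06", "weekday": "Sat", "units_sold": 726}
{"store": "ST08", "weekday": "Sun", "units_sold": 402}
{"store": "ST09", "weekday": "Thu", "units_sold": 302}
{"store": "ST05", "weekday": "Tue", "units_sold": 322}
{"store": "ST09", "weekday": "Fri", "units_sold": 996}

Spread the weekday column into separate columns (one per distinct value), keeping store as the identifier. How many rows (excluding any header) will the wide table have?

6

6 distinct store values → 6 rows.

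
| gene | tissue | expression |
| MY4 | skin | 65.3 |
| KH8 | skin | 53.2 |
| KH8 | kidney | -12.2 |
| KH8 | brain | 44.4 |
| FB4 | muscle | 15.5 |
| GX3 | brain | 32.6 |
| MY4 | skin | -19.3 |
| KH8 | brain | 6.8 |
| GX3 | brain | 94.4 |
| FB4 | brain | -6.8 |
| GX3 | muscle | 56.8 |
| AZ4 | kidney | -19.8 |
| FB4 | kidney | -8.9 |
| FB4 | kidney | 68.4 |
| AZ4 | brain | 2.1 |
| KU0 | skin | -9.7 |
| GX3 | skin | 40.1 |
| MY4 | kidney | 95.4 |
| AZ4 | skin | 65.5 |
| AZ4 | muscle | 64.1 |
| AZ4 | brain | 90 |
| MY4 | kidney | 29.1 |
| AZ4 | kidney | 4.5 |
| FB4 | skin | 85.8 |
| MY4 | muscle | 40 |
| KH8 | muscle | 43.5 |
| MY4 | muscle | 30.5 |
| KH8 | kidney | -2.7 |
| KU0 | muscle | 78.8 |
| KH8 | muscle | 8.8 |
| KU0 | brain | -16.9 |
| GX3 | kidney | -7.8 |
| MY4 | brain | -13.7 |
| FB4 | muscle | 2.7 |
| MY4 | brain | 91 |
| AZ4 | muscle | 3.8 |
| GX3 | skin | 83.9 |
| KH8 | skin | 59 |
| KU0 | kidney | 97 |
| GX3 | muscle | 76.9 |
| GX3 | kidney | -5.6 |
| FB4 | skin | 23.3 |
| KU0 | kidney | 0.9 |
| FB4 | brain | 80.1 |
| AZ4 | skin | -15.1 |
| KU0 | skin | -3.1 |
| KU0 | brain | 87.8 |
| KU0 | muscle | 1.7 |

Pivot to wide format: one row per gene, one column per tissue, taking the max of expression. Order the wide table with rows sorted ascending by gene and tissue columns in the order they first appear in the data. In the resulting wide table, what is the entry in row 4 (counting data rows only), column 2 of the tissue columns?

With rows sorted ascending by gene, row 4 is gene=KH8. tissue columns in first-appearance order: skin, kidney, brain, muscle; column 2 is kidney.
Long rows with gene=KH8, tissue=kidney: max(-12.2, -2.7) = -2.7.

-2.7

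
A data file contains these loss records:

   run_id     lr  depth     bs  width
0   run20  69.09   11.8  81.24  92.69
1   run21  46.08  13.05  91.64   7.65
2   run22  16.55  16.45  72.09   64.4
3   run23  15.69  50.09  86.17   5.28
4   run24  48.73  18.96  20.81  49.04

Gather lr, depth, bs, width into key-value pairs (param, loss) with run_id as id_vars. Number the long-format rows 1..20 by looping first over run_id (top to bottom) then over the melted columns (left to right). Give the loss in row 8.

7.65

20 rows total (5 × 4). Row 8: index ⌊(8-1)/4⌋ = 1 into run_id → run21; (8-1) mod 4 = 3 into the melted columns → width.
So row 8 is (run21, width, 7.65); loss = 7.65.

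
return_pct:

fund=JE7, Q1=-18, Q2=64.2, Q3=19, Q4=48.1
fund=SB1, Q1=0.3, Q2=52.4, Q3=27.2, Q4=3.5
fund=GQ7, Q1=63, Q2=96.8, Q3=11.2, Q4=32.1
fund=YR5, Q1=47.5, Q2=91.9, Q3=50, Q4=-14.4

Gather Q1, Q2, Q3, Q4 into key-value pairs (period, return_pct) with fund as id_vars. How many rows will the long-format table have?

16

4 fund values × 4 melted columns = 16 rows.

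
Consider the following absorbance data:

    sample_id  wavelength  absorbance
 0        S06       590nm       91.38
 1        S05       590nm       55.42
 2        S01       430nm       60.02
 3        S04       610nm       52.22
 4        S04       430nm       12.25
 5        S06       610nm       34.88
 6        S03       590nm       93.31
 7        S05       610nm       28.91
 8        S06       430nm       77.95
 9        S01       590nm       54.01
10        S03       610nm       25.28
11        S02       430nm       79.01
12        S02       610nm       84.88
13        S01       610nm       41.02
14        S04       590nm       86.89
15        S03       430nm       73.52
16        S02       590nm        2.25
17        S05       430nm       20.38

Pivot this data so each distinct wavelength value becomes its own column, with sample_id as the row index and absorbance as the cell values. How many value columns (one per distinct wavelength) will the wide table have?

3 distinct wavelength values: 430nm, 590nm, 610nm.

3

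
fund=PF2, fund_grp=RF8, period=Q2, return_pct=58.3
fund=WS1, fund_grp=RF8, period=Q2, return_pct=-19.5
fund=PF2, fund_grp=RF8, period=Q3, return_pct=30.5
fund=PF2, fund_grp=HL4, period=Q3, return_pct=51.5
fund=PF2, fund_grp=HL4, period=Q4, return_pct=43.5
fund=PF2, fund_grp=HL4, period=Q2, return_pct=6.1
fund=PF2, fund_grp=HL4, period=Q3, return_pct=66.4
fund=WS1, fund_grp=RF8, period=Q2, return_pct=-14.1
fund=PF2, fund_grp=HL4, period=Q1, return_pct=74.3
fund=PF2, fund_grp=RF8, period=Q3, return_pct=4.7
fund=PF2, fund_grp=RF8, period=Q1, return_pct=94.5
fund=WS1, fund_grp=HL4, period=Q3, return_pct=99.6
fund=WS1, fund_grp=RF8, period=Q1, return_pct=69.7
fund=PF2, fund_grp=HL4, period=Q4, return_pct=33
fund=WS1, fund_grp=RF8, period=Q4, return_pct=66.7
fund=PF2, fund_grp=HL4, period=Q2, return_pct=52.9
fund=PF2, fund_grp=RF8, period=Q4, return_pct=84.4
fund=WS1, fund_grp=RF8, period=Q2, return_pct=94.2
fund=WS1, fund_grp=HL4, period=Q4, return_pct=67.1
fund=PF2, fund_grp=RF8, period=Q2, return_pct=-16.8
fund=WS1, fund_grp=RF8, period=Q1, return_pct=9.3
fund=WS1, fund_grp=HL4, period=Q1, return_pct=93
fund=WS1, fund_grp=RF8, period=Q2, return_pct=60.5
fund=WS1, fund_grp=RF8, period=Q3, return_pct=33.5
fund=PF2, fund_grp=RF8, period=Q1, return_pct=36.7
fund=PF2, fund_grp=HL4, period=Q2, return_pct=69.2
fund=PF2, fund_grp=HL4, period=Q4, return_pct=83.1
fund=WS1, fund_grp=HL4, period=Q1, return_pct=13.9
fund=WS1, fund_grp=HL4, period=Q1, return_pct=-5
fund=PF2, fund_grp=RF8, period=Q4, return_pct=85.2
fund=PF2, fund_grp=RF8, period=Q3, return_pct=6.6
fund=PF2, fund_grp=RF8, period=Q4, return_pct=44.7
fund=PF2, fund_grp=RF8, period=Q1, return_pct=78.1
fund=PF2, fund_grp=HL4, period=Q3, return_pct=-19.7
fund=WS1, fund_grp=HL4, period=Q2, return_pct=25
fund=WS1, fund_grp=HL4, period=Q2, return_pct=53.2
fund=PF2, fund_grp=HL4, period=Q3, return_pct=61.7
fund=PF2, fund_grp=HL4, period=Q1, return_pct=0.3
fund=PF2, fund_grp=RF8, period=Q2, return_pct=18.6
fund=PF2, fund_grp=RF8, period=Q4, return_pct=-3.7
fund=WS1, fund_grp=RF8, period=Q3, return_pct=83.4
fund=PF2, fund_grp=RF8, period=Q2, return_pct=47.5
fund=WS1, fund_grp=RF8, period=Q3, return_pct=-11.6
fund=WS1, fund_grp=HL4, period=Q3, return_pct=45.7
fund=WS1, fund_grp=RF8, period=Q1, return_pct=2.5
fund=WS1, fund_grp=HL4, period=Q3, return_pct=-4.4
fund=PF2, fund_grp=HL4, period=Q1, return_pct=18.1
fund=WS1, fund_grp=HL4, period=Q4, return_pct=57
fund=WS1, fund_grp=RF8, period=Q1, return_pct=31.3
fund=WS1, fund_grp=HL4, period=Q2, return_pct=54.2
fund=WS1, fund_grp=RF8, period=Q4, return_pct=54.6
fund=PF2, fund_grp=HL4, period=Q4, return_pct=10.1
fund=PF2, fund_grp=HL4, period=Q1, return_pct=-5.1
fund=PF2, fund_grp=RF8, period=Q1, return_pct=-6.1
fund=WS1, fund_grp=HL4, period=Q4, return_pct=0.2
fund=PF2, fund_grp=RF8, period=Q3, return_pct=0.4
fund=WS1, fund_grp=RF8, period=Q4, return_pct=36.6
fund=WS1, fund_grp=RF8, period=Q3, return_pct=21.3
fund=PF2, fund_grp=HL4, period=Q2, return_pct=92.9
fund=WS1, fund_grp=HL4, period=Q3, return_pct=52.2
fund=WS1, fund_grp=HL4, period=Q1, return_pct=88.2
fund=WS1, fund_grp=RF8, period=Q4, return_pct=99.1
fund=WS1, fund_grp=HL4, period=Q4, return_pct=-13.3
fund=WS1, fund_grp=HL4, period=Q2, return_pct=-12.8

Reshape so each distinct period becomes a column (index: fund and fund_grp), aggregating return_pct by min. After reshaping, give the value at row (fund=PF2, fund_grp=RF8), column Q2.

Rows with fund=PF2, fund_grp=RF8 and period=Q2: return_pct values are 58.3, -16.8, 18.6, 47.5.
min(58.3, -16.8, 18.6, 47.5) = -16.8.

-16.8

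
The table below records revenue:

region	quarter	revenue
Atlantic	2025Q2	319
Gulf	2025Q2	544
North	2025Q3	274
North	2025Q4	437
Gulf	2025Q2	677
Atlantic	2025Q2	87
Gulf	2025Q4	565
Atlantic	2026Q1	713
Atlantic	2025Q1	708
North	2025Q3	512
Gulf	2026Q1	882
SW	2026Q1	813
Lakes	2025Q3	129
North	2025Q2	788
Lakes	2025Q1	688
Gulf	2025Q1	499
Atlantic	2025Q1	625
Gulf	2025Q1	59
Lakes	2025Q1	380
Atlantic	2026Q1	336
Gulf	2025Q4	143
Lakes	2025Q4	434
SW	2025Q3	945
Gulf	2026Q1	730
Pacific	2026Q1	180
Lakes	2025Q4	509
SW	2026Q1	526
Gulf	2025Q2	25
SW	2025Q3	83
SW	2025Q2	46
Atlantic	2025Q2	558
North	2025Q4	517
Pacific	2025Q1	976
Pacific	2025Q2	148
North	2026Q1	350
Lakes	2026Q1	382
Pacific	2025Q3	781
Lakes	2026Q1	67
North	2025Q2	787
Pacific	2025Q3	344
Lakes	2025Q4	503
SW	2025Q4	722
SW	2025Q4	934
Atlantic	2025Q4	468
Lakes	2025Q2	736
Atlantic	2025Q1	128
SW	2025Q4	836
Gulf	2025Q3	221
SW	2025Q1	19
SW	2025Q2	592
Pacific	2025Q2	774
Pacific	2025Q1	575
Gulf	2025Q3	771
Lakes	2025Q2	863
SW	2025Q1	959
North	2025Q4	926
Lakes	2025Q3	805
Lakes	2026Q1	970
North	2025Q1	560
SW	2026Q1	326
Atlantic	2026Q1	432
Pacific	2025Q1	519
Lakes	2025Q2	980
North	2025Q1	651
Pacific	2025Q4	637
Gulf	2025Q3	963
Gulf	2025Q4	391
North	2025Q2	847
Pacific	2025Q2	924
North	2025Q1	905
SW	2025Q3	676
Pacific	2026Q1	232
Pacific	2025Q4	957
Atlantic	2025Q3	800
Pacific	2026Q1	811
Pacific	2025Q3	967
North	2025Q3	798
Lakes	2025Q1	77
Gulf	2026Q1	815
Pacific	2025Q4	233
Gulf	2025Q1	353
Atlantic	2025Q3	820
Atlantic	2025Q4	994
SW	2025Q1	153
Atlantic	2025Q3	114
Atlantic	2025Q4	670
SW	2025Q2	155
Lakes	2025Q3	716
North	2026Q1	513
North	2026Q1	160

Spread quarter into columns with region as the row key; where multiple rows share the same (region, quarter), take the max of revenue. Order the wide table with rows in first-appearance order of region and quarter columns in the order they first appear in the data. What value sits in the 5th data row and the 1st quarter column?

With rows in first-appearance order of region, row 5 is region=Lakes. quarter columns in first-appearance order: 2025Q2, 2025Q3, 2025Q4, 2026Q1, 2025Q1; column 1 is 2025Q2.
Long rows with region=Lakes, quarter=2025Q2: max(736, 863, 980) = 980.

980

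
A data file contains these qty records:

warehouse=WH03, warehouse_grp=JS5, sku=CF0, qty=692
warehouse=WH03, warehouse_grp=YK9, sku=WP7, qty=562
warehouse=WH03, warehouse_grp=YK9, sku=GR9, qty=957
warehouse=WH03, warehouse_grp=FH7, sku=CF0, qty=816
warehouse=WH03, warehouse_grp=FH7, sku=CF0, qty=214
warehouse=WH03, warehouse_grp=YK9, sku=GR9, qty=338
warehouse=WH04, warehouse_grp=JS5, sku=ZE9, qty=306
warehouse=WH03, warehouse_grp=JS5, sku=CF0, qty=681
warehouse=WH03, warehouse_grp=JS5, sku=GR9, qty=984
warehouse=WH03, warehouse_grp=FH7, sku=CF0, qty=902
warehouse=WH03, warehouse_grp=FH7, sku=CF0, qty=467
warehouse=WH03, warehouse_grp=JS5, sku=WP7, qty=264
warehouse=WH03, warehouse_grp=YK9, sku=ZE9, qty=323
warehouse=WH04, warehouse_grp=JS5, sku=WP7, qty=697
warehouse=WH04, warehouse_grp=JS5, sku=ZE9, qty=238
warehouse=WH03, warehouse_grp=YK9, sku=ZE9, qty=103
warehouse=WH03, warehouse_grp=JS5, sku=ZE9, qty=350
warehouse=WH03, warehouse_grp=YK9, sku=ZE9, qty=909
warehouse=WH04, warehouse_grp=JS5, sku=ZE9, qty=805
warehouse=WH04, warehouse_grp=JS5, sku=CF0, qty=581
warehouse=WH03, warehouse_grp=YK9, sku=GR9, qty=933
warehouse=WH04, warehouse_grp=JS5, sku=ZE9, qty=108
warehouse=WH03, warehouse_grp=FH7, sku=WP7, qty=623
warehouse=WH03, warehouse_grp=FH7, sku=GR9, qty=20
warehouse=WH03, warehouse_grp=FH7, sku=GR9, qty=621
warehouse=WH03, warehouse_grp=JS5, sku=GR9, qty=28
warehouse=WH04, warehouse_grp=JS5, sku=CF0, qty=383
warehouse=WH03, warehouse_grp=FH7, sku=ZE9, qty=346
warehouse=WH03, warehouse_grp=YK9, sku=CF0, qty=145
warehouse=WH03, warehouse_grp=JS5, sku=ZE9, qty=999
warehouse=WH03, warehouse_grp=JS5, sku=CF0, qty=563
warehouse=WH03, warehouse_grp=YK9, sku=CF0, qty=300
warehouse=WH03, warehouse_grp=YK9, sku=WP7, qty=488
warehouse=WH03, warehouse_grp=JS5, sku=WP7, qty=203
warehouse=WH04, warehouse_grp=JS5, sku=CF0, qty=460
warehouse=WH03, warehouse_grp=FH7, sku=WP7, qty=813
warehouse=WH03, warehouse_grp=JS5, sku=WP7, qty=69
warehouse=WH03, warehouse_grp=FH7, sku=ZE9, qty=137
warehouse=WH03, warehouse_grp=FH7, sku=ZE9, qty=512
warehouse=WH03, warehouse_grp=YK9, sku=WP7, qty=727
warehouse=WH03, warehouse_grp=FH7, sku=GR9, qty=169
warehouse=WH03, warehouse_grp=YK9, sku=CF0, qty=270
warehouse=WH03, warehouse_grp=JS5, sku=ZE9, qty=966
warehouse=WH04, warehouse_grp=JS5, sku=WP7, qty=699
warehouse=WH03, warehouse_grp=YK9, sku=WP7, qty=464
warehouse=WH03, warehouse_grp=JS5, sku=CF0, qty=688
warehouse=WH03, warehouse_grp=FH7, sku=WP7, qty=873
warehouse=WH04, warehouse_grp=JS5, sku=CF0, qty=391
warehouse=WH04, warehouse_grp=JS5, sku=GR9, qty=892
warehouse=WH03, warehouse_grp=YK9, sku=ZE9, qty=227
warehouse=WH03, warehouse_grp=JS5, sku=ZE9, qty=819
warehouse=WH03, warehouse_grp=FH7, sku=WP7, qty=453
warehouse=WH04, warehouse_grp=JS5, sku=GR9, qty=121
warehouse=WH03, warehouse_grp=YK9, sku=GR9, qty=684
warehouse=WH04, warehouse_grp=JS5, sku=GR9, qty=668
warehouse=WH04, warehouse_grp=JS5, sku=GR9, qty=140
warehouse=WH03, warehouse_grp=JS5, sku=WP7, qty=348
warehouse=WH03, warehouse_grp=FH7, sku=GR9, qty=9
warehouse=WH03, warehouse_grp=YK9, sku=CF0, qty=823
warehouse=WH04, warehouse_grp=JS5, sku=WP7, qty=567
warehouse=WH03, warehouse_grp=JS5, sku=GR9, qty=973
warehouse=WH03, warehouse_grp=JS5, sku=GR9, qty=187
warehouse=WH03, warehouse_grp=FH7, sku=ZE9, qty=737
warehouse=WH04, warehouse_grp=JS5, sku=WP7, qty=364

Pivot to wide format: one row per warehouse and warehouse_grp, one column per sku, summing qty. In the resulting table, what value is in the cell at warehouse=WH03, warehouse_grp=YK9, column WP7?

Rows with warehouse=WH03, warehouse_grp=YK9 and sku=WP7: qty values are 562, 488, 727, 464.
562 + 488 + 727 + 464 = 2241.

2241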